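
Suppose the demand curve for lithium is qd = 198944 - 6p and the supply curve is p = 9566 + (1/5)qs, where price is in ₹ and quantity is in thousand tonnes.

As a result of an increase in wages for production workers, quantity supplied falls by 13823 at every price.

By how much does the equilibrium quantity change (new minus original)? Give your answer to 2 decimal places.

-7539.82

Before the shock: 198944 - 6p = 5p - 47830 ⇒ 246774 = 11p ⇒ p = 22434, q = 64340.
The new curves are qd = 198944 - 6p (demand) and qs = 5p - 61653 (supply).
New equilibrium: 198944 - 6p = 5p - 61653 ⇒ 260597 = 11p ⇒ p = 260597/11 ≈ 23690.6364, q = 624802/11 ≈ 56800.1818.
Δq = 56800.1818 − 64340 = -7539.82.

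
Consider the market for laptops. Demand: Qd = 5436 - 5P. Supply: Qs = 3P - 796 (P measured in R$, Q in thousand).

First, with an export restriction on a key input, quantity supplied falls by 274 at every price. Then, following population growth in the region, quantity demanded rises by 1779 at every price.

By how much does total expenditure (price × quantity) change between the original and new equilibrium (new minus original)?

Original equilibrium: 5436 - 5P = 3P - 796 gives 6232 = 8P, so P = 779 and Q = 1541.
The new curves are Qd = 7215 - 5P (demand) and Qs = 3P - 1070 (supply).
Equate the new curves: 7215 - 5P = 3P - 1070, giving 8285 = 8P, P = 1035.625, Q = 2036.875.
Expenditure moves from 779×1541 = 1200439 to 1035.625×2036.875 = 2109438.671875; change = +908999.671875.

+908999.671875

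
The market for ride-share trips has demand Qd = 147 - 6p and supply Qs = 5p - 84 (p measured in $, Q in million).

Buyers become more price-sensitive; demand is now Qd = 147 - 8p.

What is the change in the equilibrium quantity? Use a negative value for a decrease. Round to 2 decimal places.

-16.15

Solve the original market: 147 - 6p = 5p - 84, hence p = 21 and Q = 21.
The new curves are Qd = 147 - 8p (demand) and Qs = 5p - 84 (supply).
Equate the new curves: 147 - 8p = 5p - 84, giving 231 = 13p, p = 231/13 ≈ 17.7692, Q = 63/13 ≈ 4.8462.
ΔQ = 4.8462 − 21 = -16.15.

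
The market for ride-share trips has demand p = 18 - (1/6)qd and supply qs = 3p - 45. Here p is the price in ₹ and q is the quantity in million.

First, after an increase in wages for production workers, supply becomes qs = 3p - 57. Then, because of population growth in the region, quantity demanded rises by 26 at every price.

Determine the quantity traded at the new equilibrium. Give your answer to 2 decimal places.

Original equilibrium: 108 - 6p = 3p - 45 gives 153 = 9p, so p = 17 and q = 6.
With the change applied: demand qd = 134 - 6p, supply qs = 3p - 57.
Equate the new curves: 134 - 6p = 3p - 57, giving 191 = 9p, p = 191/9 ≈ 21.2222, q = 20/3 ≈ 6.6667.

6.67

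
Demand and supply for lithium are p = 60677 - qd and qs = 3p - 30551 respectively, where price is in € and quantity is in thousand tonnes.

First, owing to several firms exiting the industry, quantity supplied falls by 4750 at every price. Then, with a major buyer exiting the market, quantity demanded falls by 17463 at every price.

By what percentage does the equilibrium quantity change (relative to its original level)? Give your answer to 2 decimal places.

-37.72

Original equilibrium: 60677 - p = 3p - 30551 gives 91228 = 4p, so p = 22807 and q = 37870.
The shock moves the curves to qd = 43214 - p and qs = 3p - 35301.
New equilibrium: 43214 - p = 3p - 35301 ⇒ 78515 = 4p ⇒ p = 19628.75, q = 23585.25.
%Δq = (23585.25 − 37870) / 37870 × 100 = -37.72%.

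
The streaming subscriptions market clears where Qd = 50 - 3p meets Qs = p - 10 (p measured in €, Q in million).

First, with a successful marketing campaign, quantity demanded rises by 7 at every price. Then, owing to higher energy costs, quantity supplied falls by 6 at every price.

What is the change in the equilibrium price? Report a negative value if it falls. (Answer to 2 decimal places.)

+3.25

Solve the original market: 50 - 3p = p - 10, hence p = 15 and Q = 5.
After the shift, demand is Qd = 57 - 3p and supply is Qs = p - 16.
Clearing the new market: 57 - 3p = p - 16, so p = 18.25 and Q = 2.25.
Δp = 18.25 − 15 = +3.25.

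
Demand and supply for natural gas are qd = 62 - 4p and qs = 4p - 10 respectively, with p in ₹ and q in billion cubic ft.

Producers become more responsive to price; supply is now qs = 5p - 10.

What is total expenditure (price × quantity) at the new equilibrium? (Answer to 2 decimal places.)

Initially, 62 - 4p = 4p - 10, so 72 = 8p and p = 9, q = 26.
The shock moves the curves to qd = 62 - 4p and qs = 5p - 10.
Setting them equal: 62 - 4p = 5p - 10 → 72 = 9p, so p = 8 and q = 30.
New expenditure = 8 × 30 = 240.00.

240.00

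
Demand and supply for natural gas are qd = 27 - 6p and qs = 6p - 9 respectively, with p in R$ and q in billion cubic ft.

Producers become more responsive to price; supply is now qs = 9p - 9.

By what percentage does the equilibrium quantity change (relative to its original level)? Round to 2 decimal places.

Before the shock: 27 - 6p = 6p - 9 ⇒ 36 = 12p ⇒ p = 3, q = 9.
After the shift, demand is qd = 27 - 6p and supply is qs = 9p - 9.
Setting them equal: 27 - 6p = 9p - 9 → 36 = 15p, so p = 2.4 and q = 12.6.
%Δq = (12.6 − 9) / 9 × 100 = +40.00%.

+40.00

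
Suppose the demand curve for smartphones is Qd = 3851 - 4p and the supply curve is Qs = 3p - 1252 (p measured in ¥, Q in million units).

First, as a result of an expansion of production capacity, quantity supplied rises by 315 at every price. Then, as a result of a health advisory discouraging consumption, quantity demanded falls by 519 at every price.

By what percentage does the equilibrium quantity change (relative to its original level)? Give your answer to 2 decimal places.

-4.54

Original equilibrium: 3851 - 4p = 3p - 1252 gives 5103 = 7p, so p = 729 and Q = 935.
With the change applied: demand Qd = 3332 - 4p, supply Qs = 3p - 937.
Clearing the new market: 3332 - 4p = 3p - 937, so p = 4269/7 ≈ 609.8571 and Q = 6248/7 ≈ 892.5714.
%ΔQ = (892.5714 − 935) / 935 × 100 = -4.54%.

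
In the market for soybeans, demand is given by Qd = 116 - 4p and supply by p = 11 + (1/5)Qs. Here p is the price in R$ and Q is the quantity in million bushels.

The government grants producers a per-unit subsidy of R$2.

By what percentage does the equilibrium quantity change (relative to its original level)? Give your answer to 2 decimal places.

+11.11

Original equilibrium: 116 - 4p = 5p - 55 gives 171 = 9p, so p = 19 and Q = 40.
Since sellers receive the price plus the subsidy, the effective supply curve becomes Qs = 5p - 45.
Clearing the new market: 116 - 4p = 5p - 45, so p = 161/9 ≈ 17.8889 and Q = 400/9 ≈ 44.4444.
%ΔQ = (44.4444 − 40) / 40 × 100 = +11.11%.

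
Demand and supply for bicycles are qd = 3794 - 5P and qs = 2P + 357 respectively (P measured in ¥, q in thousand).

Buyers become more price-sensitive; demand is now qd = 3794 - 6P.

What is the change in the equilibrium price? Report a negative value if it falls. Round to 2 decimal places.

Initially, 3794 - 5P = 2P + 357, so 3437 = 7P and P = 491, q = 1339.
The shock moves the curves to qd = 3794 - 6P and qs = 2P + 357.
Clearing the new market: 3794 - 6P = 2P + 357, so P = 429.625 and q = 1216.25.
ΔP = 429.625 − 491 = -61.38.

-61.38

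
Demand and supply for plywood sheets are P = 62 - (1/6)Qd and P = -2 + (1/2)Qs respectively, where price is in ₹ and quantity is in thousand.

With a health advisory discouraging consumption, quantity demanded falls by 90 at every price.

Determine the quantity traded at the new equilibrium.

73.5

Before the shock: 372 - 6P = 2P + 4 ⇒ 368 = 8P ⇒ P = 46, Q = 96.
After the shift, demand is Qd = 282 - 6P and supply is Qs = 2P + 4.
Equate the new curves: 282 - 6P = 2P + 4, giving 278 = 8P, P = 34.75, Q = 73.5.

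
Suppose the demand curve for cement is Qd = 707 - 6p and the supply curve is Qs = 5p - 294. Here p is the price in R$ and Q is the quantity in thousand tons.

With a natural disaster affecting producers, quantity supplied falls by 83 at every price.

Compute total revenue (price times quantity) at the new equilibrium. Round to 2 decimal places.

Original equilibrium: 707 - 6p = 5p - 294 gives 1001 = 11p, so p = 91 and Q = 161.
With the change applied: demand Qd = 707 - 6p, supply Qs = 5p - 377.
Clearing the new market: 707 - 6p = 5p - 377, so p = 1084/11 ≈ 98.5455 and Q = 1273/11 ≈ 115.7273.
New expenditure = 98.5455 × 115.7273 = 11404.40.

11404.40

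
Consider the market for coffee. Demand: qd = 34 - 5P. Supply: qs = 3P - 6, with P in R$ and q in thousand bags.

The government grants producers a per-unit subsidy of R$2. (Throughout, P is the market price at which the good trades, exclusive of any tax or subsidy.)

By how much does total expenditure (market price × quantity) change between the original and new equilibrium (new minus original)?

Before the shock: 34 - 5P = 3P - 6 ⇒ 40 = 8P ⇒ P = 5, q = 9.
Since sellers receive the price plus the subsidy, the effective supply curve becomes qs = 3P.
Setting them equal: 34 - 5P = 3P → 34 = 8P, so P = 4.25 and q = 12.75.
Expenditure moves from 5×9 = 45 to 4.25×12.75 = 54.1875; change = +9.1875.

+9.1875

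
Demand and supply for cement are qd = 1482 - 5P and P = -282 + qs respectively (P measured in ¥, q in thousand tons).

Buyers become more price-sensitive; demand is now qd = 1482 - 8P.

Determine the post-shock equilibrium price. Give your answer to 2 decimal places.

133.33

Before the shock: 1482 - 5P = P + 282 ⇒ 1200 = 6P ⇒ P = 200, q = 482.
The shock moves the curves to qd = 1482 - 8P and qs = P + 282.
New equilibrium: 1482 - 8P = P + 282 ⇒ 1200 = 9P ⇒ P = 400/3 ≈ 133.3333, q = 1246/3 ≈ 415.3333.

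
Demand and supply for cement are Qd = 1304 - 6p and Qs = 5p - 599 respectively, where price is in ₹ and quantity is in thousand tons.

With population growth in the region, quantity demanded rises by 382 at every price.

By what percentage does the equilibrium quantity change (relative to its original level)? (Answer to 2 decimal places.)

Before the shock: 1304 - 6p = 5p - 599 ⇒ 1903 = 11p ⇒ p = 173, Q = 266.
After the shift, demand is Qd = 1686 - 6p and supply is Qs = 5p - 599.
Setting them equal: 1686 - 6p = 5p - 599 → 2285 = 11p, so p = 2285/11 ≈ 207.7273 and Q = 4836/11 ≈ 439.6364.
%ΔQ = (439.6364 − 266) / 266 × 100 = +65.28%.

+65.28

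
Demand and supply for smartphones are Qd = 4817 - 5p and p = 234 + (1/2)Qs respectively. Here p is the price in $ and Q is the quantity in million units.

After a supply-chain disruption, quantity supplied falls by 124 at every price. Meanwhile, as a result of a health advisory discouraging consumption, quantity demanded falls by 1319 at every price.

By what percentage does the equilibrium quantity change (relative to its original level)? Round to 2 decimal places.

Original equilibrium: 4817 - 5p = 2p - 468 gives 5285 = 7p, so p = 755 and Q = 1042.
After the shift, demand is Qd = 3498 - 5p and supply is Qs = 2p - 592.
New equilibrium: 3498 - 5p = 2p - 592 ⇒ 4090 = 7p ⇒ p = 4090/7 ≈ 584.2857, Q = 4036/7 ≈ 576.5714.
%ΔQ = (576.5714 − 1042) / 1042 × 100 = -44.67%.

-44.67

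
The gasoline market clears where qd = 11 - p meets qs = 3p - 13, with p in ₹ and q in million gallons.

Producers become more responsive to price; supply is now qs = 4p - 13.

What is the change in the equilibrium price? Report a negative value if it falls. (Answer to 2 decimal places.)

Before the shock: 11 - p = 3p - 13 ⇒ 24 = 4p ⇒ p = 6, q = 5.
After the shift, demand is qd = 11 - p and supply is qs = 4p - 13.
New equilibrium: 11 - p = 4p - 13 ⇒ 24 = 5p ⇒ p = 4.8, q = 6.2.
Δp = 4.8 − 6 = -1.20.

-1.20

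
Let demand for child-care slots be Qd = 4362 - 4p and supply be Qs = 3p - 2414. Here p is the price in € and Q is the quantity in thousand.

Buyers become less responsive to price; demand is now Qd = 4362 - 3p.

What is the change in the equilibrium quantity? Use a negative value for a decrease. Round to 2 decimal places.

+484.00

Solve the original market: 4362 - 4p = 3p - 2414, hence p = 968 and Q = 490.
The new curves are Qd = 4362 - 3p (demand) and Qs = 3p - 2414 (supply).
New equilibrium: 4362 - 3p = 3p - 2414 ⇒ 6776 = 6p ⇒ p = 3388/3 ≈ 1129.3333, Q = 974.
ΔQ = 974 − 490 = +484.00.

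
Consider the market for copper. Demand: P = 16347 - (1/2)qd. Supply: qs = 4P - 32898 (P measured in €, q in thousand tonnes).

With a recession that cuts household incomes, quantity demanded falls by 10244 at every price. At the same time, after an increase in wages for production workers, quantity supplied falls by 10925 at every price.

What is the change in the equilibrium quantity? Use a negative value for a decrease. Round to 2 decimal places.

-10471.00

Before the shock: 32694 - 2P = 4P - 32898 ⇒ 65592 = 6P ⇒ P = 10932, q = 10830.
The new curves are qd = 22450 - 2P (demand) and qs = 4P - 43823 (supply).
Equate the new curves: 22450 - 2P = 4P - 43823, giving 66273 = 6P, P = 11045.5, q = 359.
Δq = 359 − 10830 = -10471.00.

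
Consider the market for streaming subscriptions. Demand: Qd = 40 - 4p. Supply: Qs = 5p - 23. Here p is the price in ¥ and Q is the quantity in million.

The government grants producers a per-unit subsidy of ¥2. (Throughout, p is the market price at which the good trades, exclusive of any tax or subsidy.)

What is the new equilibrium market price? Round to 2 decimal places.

Initially, 40 - 4p = 5p - 23, so 63 = 9p and p = 7, Q = 12.
Since sellers receive the price plus the subsidy, the effective supply curve becomes Qs = 5p - 13.
Clearing the new market: 40 - 4p = 5p - 13, so p = 53/9 ≈ 5.8889 and Q = 148/9 ≈ 16.4444.

5.89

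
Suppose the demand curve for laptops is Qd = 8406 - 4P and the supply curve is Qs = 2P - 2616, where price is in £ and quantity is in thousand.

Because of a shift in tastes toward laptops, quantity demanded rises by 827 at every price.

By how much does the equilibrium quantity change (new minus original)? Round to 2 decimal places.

+275.67

Solve the original market: 8406 - 4P = 2P - 2616, hence P = 1837 and Q = 1058.
The new curves are Qd = 9233 - 4P (demand) and Qs = 2P - 2616 (supply).
New equilibrium: 9233 - 4P = 2P - 2616 ⇒ 11849 = 6P ⇒ P = 11849/6 ≈ 1974.8333, Q = 4001/3 ≈ 1333.6667.
ΔQ = 1333.6667 − 1058 = +275.67.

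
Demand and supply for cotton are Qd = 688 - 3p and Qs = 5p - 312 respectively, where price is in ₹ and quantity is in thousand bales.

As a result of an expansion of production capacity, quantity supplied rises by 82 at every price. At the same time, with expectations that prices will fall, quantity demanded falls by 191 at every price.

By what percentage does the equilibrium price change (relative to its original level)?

Original equilibrium: 688 - 3p = 5p - 312 gives 1000 = 8p, so p = 125 and Q = 313.
The new curves are Qd = 497 - 3p (demand) and Qs = 5p - 230 (supply).
Setting them equal: 497 - 3p = 5p - 230 → 727 = 8p, so p = 90.875 and Q = 224.375.
%Δp = (90.875 − 125) / 125 × 100 = -27.3%.

-27.3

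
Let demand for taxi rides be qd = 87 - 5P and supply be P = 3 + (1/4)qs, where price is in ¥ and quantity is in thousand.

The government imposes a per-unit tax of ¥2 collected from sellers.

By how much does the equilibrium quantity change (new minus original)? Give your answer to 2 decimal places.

Initially, 87 - 5P = 4P - 12, so 99 = 9P and P = 11, q = 32.
Since sellers keep the price net of the tax, the effective supply curve becomes qs = 4P - 20.
New equilibrium: 87 - 5P = 4P - 20 ⇒ 107 = 9P ⇒ P = 107/9 ≈ 11.8889, q = 248/9 ≈ 27.5556.
Δq = 27.5556 − 32 = -4.44.

-4.44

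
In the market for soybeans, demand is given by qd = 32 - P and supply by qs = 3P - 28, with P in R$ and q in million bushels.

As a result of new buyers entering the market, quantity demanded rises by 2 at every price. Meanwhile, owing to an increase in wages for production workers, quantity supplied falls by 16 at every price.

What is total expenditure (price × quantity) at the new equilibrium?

Solve the original market: 32 - P = 3P - 28, hence P = 15 and q = 17.
The new curves are qd = 34 - P (demand) and qs = 3P - 44 (supply).
New equilibrium: 34 - P = 3P - 44 ⇒ 78 = 4P ⇒ P = 19.5, q = 14.5.
New expenditure = 19.5 × 14.5 = 282.75.

282.75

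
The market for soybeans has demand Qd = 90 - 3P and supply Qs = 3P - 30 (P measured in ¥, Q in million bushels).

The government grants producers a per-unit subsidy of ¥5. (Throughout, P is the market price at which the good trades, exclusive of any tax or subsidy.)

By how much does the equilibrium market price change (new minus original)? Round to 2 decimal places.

Before the shock: 90 - 3P = 3P - 30 ⇒ 120 = 6P ⇒ P = 20, Q = 30.
Since sellers receive the price plus the subsidy, the effective supply curve becomes Qs = 3P - 15.
Clearing the new market: 90 - 3P = 3P - 15, so P = 17.5 and Q = 37.5.
ΔP = 17.5 − 20 = -2.50.

-2.50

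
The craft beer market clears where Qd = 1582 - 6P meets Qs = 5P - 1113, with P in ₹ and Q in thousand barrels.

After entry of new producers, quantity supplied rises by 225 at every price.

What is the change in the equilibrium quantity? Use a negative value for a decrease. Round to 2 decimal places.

+122.73

Before the shock: 1582 - 6P = 5P - 1113 ⇒ 2695 = 11P ⇒ P = 245, Q = 112.
The new curves are Qd = 1582 - 6P (demand) and Qs = 5P - 888 (supply).
New equilibrium: 1582 - 6P = 5P - 888 ⇒ 2470 = 11P ⇒ P = 2470/11 ≈ 224.5455, Q = 2582/11 ≈ 234.7273.
ΔQ = 234.7273 − 112 = +122.73.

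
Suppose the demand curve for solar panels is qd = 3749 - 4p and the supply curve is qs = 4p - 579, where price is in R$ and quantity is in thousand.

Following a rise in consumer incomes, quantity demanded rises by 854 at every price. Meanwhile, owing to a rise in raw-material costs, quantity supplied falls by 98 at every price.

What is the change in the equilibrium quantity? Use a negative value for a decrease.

+378

Before the shock: 3749 - 4p = 4p - 579 ⇒ 4328 = 8p ⇒ p = 541, q = 1585.
After the shift, demand is qd = 4603 - 4p and supply is qs = 4p - 677.
Equate the new curves: 4603 - 4p = 4p - 677, giving 5280 = 8p, p = 660, q = 1963.
Δq = 1963 − 1585 = +378.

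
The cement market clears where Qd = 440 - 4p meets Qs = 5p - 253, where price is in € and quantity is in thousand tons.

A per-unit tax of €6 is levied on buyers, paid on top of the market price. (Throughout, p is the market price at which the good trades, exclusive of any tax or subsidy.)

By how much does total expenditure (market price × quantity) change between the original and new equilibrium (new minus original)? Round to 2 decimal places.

Original equilibrium: 440 - 4p = 5p - 253 gives 693 = 9p, so p = 77 and Q = 132.
Since buyers pay the price plus the tax, the effective demand curve becomes Qd = 416 - 4p.
New equilibrium: 416 - 4p = 5p - 253 ⇒ 669 = 9p ⇒ p = 223/3 ≈ 74.3333, Q = 356/3 ≈ 118.6667.
Expenditure moves from 77×132 = 10164 to 74.3333×118.6667 = 8820.8889; change = -1343.11.

-1343.11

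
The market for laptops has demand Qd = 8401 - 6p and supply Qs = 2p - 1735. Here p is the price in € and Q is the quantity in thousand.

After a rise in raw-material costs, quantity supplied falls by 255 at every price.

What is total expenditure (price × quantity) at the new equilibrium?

789391.28125

Original equilibrium: 8401 - 6p = 2p - 1735 gives 10136 = 8p, so p = 1267 and Q = 799.
After the shift, demand is Qd = 8401 - 6p and supply is Qs = 2p - 1990.
Setting them equal: 8401 - 6p = 2p - 1990 → 10391 = 8p, so p = 1298.875 and Q = 607.75.
New expenditure = 1298.875 × 607.75 = 789391.28125.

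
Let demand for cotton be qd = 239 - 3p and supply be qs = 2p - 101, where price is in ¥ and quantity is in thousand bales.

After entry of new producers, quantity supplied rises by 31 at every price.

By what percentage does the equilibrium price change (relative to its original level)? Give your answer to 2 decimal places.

-9.12

Before the shock: 239 - 3p = 2p - 101 ⇒ 340 = 5p ⇒ p = 68, q = 35.
With the change applied: demand qd = 239 - 3p, supply qs = 2p - 70.
New equilibrium: 239 - 3p = 2p - 70 ⇒ 309 = 5p ⇒ p = 61.8, q = 53.6.
%Δp = (61.8 − 68) / 68 × 100 = -9.12%.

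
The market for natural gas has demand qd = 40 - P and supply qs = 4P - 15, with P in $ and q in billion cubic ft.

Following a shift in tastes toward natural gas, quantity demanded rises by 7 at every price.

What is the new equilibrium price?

12.4

Solve the original market: 40 - P = 4P - 15, hence P = 11 and q = 29.
With the change applied: demand qd = 47 - P, supply qs = 4P - 15.
Clearing the new market: 47 - P = 4P - 15, so P = 12.4 and q = 34.6.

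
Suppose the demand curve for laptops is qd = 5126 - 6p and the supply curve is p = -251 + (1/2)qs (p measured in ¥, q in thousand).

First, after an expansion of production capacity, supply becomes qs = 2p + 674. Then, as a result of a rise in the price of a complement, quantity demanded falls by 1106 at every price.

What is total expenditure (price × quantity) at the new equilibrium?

Solve the original market: 5126 - 6p = 2p + 502, hence p = 578 and q = 1658.
The shock moves the curves to qd = 4020 - 6p and qs = 2p + 674.
New equilibrium: 4020 - 6p = 2p + 674 ⇒ 3346 = 8p ⇒ p = 418.25, q = 1510.5.
New expenditure = 418.25 × 1510.5 = 631766.625.

631766.625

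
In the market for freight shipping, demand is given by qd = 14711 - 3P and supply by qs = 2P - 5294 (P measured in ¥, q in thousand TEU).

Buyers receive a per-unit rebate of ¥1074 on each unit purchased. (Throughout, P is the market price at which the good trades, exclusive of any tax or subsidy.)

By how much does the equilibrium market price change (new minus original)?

+644.4

Original equilibrium: 14711 - 3P = 2P - 5294 gives 20005 = 5P, so P = 4001 and q = 2708.
Since buyers' out-of-pocket price is the market price minus the rebate, the effective demand curve becomes qd = 17933 - 3P.
New equilibrium: 17933 - 3P = 2P - 5294 ⇒ 23227 = 5P ⇒ P = 4645.4, q = 3996.8.
ΔP = 4645.4 − 4001 = +644.4.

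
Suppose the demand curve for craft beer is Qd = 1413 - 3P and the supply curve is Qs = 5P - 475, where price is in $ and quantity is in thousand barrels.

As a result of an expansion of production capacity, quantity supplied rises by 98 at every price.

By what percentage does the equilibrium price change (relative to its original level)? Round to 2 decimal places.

Solve the original market: 1413 - 3P = 5P - 475, hence P = 236 and Q = 705.
After the shift, demand is Qd = 1413 - 3P and supply is Qs = 5P - 377.
Equate the new curves: 1413 - 3P = 5P - 377, giving 1790 = 8P, P = 223.75, Q = 741.75.
%ΔP = (223.75 − 236) / 236 × 100 = -5.19%.

-5.19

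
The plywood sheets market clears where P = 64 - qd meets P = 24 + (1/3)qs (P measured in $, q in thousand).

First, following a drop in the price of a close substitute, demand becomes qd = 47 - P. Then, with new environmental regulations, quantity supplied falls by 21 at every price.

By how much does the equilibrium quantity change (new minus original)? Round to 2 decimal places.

Before the shock: 64 - P = 3P - 72 ⇒ 136 = 4P ⇒ P = 34, q = 30.
After the shift, demand is qd = 47 - P and supply is qs = 3P - 93.
New equilibrium: 47 - P = 3P - 93 ⇒ 140 = 4P ⇒ P = 35, q = 12.
Δq = 12 − 30 = -18.00.

-18.00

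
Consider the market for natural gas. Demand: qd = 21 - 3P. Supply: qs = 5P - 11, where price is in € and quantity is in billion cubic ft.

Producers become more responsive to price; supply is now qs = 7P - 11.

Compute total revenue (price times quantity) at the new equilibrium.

36.48

Original equilibrium: 21 - 3P = 5P - 11 gives 32 = 8P, so P = 4 and q = 9.
The new curves are qd = 21 - 3P (demand) and qs = 7P - 11 (supply).
Setting them equal: 21 - 3P = 7P - 11 → 32 = 10P, so P = 3.2 and q = 11.4.
New expenditure = 3.2 × 11.4 = 36.48.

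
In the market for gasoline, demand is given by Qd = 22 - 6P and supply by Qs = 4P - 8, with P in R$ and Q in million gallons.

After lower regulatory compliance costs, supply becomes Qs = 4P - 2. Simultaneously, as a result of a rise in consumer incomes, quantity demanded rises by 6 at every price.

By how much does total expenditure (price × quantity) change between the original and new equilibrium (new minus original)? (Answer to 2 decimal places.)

+18.00

Before the shock: 22 - 6P = 4P - 8 ⇒ 30 = 10P ⇒ P = 3, Q = 4.
After the shift, demand is Qd = 28 - 6P and supply is Qs = 4P - 2.
Clearing the new market: 28 - 6P = 4P - 2, so P = 3 and Q = 10.
Expenditure moves from 3×4 = 12 to 3×10 = 30; change = +18.00.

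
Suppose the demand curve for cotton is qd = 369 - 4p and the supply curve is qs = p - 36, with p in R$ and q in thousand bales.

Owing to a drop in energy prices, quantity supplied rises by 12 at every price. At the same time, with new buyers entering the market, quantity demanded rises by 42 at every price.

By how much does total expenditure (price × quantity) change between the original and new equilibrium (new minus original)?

Solve the original market: 369 - 4p = p - 36, hence p = 81 and q = 45.
With the change applied: demand qd = 411 - 4p, supply qs = p - 24.
Clearing the new market: 411 - 4p = p - 24, so p = 87 and q = 63.
Expenditure moves from 81×45 = 3645 to 87×63 = 5481; change = +1836.

+1836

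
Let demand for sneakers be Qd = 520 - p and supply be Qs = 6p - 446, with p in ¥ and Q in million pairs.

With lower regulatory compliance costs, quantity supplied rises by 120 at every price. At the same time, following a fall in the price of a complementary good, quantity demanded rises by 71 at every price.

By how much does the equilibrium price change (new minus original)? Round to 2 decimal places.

Solve the original market: 520 - p = 6p - 446, hence p = 138 and Q = 382.
The shock moves the curves to Qd = 591 - p and Qs = 6p - 326.
Setting them equal: 591 - p = 6p - 326 → 917 = 7p, so p = 131 and Q = 460.
Δp = 131 − 138 = -7.00.

-7.00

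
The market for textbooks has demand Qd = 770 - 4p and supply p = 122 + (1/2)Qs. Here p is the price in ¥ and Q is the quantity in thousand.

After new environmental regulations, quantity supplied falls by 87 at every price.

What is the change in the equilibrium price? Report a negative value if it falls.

Original equilibrium: 770 - 4p = 2p - 244 gives 1014 = 6p, so p = 169 and Q = 94.
With the change applied: demand Qd = 770 - 4p, supply Qs = 2p - 331.
Clearing the new market: 770 - 4p = 2p - 331, so p = 183.5 and Q = 36.
Δp = 183.5 − 169 = +14.5.

+14.5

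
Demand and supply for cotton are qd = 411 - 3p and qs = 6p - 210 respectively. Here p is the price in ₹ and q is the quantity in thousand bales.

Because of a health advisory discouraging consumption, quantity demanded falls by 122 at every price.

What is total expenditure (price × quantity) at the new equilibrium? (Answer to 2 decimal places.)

6801.19

Original equilibrium: 411 - 3p = 6p - 210 gives 621 = 9p, so p = 69 and q = 204.
With the change applied: demand qd = 289 - 3p, supply qs = 6p - 210.
Equate the new curves: 289 - 3p = 6p - 210, giving 499 = 9p, p = 499/9 ≈ 55.4444, q = 368/3 ≈ 122.6667.
New expenditure = 55.4444 × 122.6667 = 6801.19.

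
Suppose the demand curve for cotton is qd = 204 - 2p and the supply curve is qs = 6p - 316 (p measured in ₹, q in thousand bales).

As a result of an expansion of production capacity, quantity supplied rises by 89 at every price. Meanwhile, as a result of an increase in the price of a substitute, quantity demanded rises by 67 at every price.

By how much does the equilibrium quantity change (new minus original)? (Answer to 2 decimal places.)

+72.50

Before the shock: 204 - 2p = 6p - 316 ⇒ 520 = 8p ⇒ p = 65, q = 74.
With the change applied: demand qd = 271 - 2p, supply qs = 6p - 227.
Clearing the new market: 271 - 2p = 6p - 227, so p = 62.25 and q = 146.5.
Δq = 146.5 − 74 = +72.50.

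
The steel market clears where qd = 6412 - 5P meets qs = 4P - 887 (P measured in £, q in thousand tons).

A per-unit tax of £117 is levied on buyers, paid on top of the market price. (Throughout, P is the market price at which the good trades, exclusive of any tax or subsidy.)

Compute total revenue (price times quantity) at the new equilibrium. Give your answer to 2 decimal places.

1564362.00

Solve the original market: 6412 - 5P = 4P - 887, hence P = 811 and q = 2357.
Since buyers pay the price plus the tax, the effective demand curve becomes qd = 5827 - 5P.
Equate the new curves: 5827 - 5P = 4P - 887, giving 6714 = 9P, P = 746, q = 2097.
New expenditure = 746 × 2097 = 1564362.00.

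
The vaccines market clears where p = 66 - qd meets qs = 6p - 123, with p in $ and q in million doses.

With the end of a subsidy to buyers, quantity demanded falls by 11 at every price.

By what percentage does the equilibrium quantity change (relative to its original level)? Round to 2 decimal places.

Before the shock: 66 - p = 6p - 123 ⇒ 189 = 7p ⇒ p = 27, q = 39.
The new curves are qd = 55 - p (demand) and qs = 6p - 123 (supply).
Setting them equal: 55 - p = 6p - 123 → 178 = 7p, so p = 178/7 ≈ 25.4286 and q = 207/7 ≈ 29.5714.
%Δq = (29.5714 − 39) / 39 × 100 = -24.18%.

-24.18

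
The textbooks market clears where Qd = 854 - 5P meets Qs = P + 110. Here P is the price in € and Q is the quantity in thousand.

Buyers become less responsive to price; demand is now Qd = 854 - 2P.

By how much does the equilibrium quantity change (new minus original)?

+124

Before the shock: 854 - 5P = P + 110 ⇒ 744 = 6P ⇒ P = 124, Q = 234.
The new curves are Qd = 854 - 2P (demand) and Qs = P + 110 (supply).
New equilibrium: 854 - 2P = P + 110 ⇒ 744 = 3P ⇒ P = 248, Q = 358.
ΔQ = 358 − 234 = +124.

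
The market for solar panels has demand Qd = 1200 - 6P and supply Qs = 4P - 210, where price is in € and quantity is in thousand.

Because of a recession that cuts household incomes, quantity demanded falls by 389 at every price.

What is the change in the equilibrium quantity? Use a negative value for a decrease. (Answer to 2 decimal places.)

Solve the original market: 1200 - 6P = 4P - 210, hence P = 141 and Q = 354.
The new curves are Qd = 811 - 6P (demand) and Qs = 4P - 210 (supply).
Setting them equal: 811 - 6P = 4P - 210 → 1021 = 10P, so P = 102.1 and Q = 198.4.
ΔQ = 198.4 − 354 = -155.60.

-155.60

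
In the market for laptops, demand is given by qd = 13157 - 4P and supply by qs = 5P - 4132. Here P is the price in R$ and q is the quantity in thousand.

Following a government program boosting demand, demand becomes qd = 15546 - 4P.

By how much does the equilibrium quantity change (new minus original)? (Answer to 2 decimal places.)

Solve the original market: 13157 - 4P = 5P - 4132, hence P = 1921 and q = 5473.
The new curves are qd = 15546 - 4P (demand) and qs = 5P - 4132 (supply).
New equilibrium: 15546 - 4P = 5P - 4132 ⇒ 19678 = 9P ⇒ P = 19678/9 ≈ 2186.4444, q = 61202/9 ≈ 6800.2222.
Δq = 6800.2222 − 5473 = +1327.22.

+1327.22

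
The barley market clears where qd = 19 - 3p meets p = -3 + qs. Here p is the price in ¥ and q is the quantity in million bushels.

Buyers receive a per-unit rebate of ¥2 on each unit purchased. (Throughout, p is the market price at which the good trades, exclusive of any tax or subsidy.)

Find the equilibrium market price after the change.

Before the shock: 19 - 3p = p + 3 ⇒ 16 = 4p ⇒ p = 4, q = 7.
Since buyers' out-of-pocket price is the market price minus the rebate, the effective demand curve becomes qd = 25 - 3p.
Setting them equal: 25 - 3p = p + 3 → 22 = 4p, so p = 5.5 and q = 8.5.

5.5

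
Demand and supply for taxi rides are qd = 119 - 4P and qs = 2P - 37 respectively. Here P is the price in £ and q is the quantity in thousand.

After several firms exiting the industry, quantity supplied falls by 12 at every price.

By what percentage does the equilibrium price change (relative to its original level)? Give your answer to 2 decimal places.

Initially, 119 - 4P = 2P - 37, so 156 = 6P and P = 26, q = 15.
The new curves are qd = 119 - 4P (demand) and qs = 2P - 49 (supply).
Setting them equal: 119 - 4P = 2P - 49 → 168 = 6P, so P = 28 and q = 7.
%ΔP = (28 − 26) / 26 × 100 = +7.69%.

+7.69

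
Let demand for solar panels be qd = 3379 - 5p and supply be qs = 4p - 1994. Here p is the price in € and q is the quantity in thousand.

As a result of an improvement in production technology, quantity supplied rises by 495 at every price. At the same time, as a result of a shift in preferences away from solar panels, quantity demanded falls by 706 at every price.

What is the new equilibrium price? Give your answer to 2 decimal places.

463.56

Before the shock: 3379 - 5p = 4p - 1994 ⇒ 5373 = 9p ⇒ p = 597, q = 394.
The shock moves the curves to qd = 2673 - 5p and qs = 4p - 1499.
New equilibrium: 2673 - 5p = 4p - 1499 ⇒ 4172 = 9p ⇒ p = 4172/9 ≈ 463.5556, q = 3197/9 ≈ 355.2222.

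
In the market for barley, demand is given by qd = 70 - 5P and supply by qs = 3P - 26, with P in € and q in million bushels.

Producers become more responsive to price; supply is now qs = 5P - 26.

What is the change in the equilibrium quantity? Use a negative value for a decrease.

+12

Initially, 70 - 5P = 3P - 26, so 96 = 8P and P = 12, q = 10.
After the shift, demand is qd = 70 - 5P and supply is qs = 5P - 26.
Setting them equal: 70 - 5P = 5P - 26 → 96 = 10P, so P = 9.6 and q = 22.
Δq = 22 − 10 = +12.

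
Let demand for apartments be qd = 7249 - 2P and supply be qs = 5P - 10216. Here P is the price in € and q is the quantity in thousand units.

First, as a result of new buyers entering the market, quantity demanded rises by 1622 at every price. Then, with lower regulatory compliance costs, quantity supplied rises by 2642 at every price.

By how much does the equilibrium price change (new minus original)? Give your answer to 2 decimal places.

-145.71

Before the shock: 7249 - 2P = 5P - 10216 ⇒ 17465 = 7P ⇒ P = 2495, q = 2259.
The new curves are qd = 8871 - 2P (demand) and qs = 5P - 7574 (supply).
Equate the new curves: 8871 - 2P = 5P - 7574, giving 16445 = 7P, P = 16445/7 ≈ 2349.2857, q = 29207/7 ≈ 4172.4286.
ΔP = 2349.2857 − 2495 = -145.71.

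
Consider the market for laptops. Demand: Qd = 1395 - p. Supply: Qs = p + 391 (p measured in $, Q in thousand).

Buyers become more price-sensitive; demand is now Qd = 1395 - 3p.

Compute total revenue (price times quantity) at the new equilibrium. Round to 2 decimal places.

Initially, 1395 - p = p + 391, so 1004 = 2p and p = 502, Q = 893.
With the change applied: demand Qd = 1395 - 3p, supply Qs = p + 391.
Setting them equal: 1395 - 3p = p + 391 → 1004 = 4p, so p = 251 and Q = 642.
New expenditure = 251 × 642 = 161142.00.

161142.00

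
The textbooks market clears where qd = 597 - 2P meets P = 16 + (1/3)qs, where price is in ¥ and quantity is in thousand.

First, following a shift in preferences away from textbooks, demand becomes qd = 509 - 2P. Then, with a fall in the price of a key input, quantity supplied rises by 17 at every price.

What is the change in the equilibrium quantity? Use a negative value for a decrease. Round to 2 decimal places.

-46.00

Before the shock: 597 - 2P = 3P - 48 ⇒ 645 = 5P ⇒ P = 129, q = 339.
With the change applied: demand qd = 509 - 2P, supply qs = 3P - 31.
Equate the new curves: 509 - 2P = 3P - 31, giving 540 = 5P, P = 108, q = 293.
Δq = 293 − 339 = -46.00.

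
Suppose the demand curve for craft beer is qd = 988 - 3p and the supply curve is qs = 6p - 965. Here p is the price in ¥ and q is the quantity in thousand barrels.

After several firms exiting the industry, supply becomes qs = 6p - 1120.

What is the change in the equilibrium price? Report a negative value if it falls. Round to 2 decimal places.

+17.22

Before the shock: 988 - 3p = 6p - 965 ⇒ 1953 = 9p ⇒ p = 217, q = 337.
With the change applied: demand qd = 988 - 3p, supply qs = 6p - 1120.
New equilibrium: 988 - 3p = 6p - 1120 ⇒ 2108 = 9p ⇒ p = 2108/9 ≈ 234.2222, q = 856/3 ≈ 285.3333.
Δp = 234.2222 − 217 = +17.22.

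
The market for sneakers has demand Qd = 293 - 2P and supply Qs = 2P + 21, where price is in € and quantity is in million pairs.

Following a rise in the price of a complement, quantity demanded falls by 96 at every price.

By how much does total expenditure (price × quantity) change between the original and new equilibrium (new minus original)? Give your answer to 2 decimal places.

-5880.00

Original equilibrium: 293 - 2P = 2P + 21 gives 272 = 4P, so P = 68 and Q = 157.
The shock moves the curves to Qd = 197 - 2P and Qs = 2P + 21.
New equilibrium: 197 - 2P = 2P + 21 ⇒ 176 = 4P ⇒ P = 44, Q = 109.
Expenditure moves from 68×157 = 10676 to 44×109 = 4796; change = -5880.00.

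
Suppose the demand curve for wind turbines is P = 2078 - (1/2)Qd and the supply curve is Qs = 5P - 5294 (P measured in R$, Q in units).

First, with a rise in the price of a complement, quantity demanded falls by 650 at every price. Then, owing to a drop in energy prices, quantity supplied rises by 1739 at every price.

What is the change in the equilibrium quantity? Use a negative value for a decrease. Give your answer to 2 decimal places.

+32.57

Initially, 4156 - 2P = 5P - 5294, so 9450 = 7P and P = 1350, Q = 1456.
With the change applied: demand Qd = 3506 - 2P, supply Qs = 5P - 3555.
Clearing the new market: 3506 - 2P = 5P - 3555, so P = 7061/7 ≈ 1008.7143 and Q = 10420/7 ≈ 1488.5714.
ΔQ = 1488.5714 − 1456 = +32.57.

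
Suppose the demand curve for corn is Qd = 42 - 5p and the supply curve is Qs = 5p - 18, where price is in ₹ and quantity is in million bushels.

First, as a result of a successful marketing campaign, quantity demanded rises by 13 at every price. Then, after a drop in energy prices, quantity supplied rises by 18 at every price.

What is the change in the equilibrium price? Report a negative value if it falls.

-0.5

Before the shock: 42 - 5p = 5p - 18 ⇒ 60 = 10p ⇒ p = 6, Q = 12.
The shock moves the curves to Qd = 55 - 5p and Qs = 5p.
Setting them equal: 55 - 5p = 5p → 55 = 10p, so p = 5.5 and Q = 27.5.
Δp = 5.5 − 6 = -0.5.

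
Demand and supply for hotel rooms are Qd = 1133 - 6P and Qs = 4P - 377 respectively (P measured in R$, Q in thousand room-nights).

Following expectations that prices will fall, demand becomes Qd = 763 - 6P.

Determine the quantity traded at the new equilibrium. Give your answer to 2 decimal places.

Before the shock: 1133 - 6P = 4P - 377 ⇒ 1510 = 10P ⇒ P = 151, Q = 227.
The new curves are Qd = 763 - 6P (demand) and Qs = 4P - 377 (supply).
Equate the new curves: 763 - 6P = 4P - 377, giving 1140 = 10P, P = 114, Q = 79.

79.00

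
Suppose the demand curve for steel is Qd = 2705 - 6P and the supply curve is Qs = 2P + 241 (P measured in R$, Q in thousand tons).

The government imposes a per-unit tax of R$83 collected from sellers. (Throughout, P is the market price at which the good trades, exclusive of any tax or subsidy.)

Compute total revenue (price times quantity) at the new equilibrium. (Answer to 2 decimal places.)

Solve the original market: 2705 - 6P = 2P + 241, hence P = 308 and Q = 857.
Since sellers keep the price net of the tax, the effective supply curve becomes Qs = 2P + 75.
New equilibrium: 2705 - 6P = 2P + 75 ⇒ 2630 = 8P ⇒ P = 328.75, Q = 732.5.
New expenditure = 328.75 × 732.5 = 240809.38.

240809.38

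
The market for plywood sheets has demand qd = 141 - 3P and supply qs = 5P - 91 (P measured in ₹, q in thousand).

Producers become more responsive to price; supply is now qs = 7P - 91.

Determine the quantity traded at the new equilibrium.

Before the shock: 141 - 3P = 5P - 91 ⇒ 232 = 8P ⇒ P = 29, q = 54.
The new curves are qd = 141 - 3P (demand) and qs = 7P - 91 (supply).
Clearing the new market: 141 - 3P = 7P - 91, so P = 23.2 and q = 71.4.

71.4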